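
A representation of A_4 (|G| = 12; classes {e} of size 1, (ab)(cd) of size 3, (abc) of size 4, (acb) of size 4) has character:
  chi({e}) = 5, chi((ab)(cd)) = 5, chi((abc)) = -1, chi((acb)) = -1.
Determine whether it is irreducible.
Not irreducible (reducible): <chi, chi> = 9 > 1.

Justification: <chi, chi> = (1/|G|) sum_C |C| * |chi(C)|^2 = (1/12)[1*|5|^2 + 3*|5|^2 + 4*|-1|^2 + 4*|-1|^2]
  = (1/12)[(25) + (75) + (4) + (4)] = 108/12 = 9.
(Exp terms are combined using exp(i*s)*conj(exp(i*t)) = exp(i*(s-t)), and sums of them are collapsed using the identity that for every m > 1 the m distinct m-th roots of unity sum to 0, e.g. 1 + exp(2*I*pi/3) + exp(-2*I*pi/3) = 0.)
A character is irreducible iff <chi, chi> = 1, so this representation is reducible.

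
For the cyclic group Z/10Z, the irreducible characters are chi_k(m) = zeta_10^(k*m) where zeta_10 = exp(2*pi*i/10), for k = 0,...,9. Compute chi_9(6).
chi_9(6) = zeta_10^54 = exp(4*I*pi/5)

Derivation: chi_9(6) = zeta_10^(9*6) = zeta_10^54. Since zeta_10^10 = 1, this equals zeta_10^4 = exp(2*pi*i*4/10) = exp(4*I*pi/5).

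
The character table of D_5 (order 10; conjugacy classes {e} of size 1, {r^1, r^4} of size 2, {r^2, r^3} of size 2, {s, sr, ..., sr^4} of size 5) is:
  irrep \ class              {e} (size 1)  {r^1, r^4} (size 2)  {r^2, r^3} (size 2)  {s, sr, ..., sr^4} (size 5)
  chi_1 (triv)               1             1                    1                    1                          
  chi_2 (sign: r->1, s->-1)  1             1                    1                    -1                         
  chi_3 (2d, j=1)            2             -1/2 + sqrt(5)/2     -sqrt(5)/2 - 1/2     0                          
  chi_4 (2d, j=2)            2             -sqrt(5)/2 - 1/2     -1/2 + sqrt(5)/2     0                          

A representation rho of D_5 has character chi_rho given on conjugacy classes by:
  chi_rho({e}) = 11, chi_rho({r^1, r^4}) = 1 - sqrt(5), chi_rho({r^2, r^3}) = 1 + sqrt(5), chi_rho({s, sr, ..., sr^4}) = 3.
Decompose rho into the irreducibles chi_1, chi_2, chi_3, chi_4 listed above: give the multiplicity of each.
Multiplicities: chi_1: 3, chi_2: 0, chi_3: 1, chi_4: 3.

Argument: Use <chi_rho, chi> = (1/|G|) sum_C |C| * chi_rho(C) * conj(chi(C)) with |G| = 10 for each irreducible chi in the table:
  <chi_rho, chi_1> = (1/10)[1*(11)*conj(1) + 2*(1 - sqrt(5))*conj(1) + 2*(1 + sqrt(5))*conj(1) + 5*(3)*conj(1)]
      = (1/10)[(11) + (2 - 2*sqrt(5)) + (2 + 2*sqrt(5)) + (15)] = 30/10 = 3
  <chi_rho, chi_2> = (1/10)[1*(11)*conj(1) + 2*(1 - sqrt(5))*conj(1) + 2*(1 + sqrt(5))*conj(1) + 5*(3)*conj(-1)]
      = (1/10)[(11) + (2 - 2*sqrt(5)) + (2 + 2*sqrt(5)) + (-15)] = 0/10 = 0
  <chi_rho, chi_3> = (1/10)[1*(11)*conj(2) + 2*(1 - sqrt(5))*conj(-1/2 + sqrt(5)/2) + 2*(1 + sqrt(5))*conj(-sqrt(5)/2 - 1/2) + 5*(3)*conj(0)]
      = (1/10)[(22) + (-6 + 2*sqrt(5)) + (-6 - 2*sqrt(5)) + (0)] = 10/10 = 1
  <chi_rho, chi_4> = (1/10)[1*(11)*conj(2) + 2*(1 - sqrt(5))*conj(-sqrt(5)/2 - 1/2) + 2*(1 + sqrt(5))*conj(-1/2 + sqrt(5)/2) + 5*(3)*conj(0)]
      = (1/10)[(22) + (4) + (4) + (0)] = 30/10 = 3
Dimension check: dim(rho) = sum (mult * dim) = 3*1 + 0*1 + 1*2 + 3*2 = 11 = chi_rho(e) = 11.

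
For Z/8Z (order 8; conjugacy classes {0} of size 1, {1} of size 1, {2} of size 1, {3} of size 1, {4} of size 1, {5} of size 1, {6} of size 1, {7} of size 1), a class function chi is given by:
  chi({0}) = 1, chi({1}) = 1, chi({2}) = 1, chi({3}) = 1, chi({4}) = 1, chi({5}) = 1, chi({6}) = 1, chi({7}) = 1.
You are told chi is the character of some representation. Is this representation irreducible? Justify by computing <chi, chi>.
Irreducible: <chi, chi> = 1.

Justification: <chi, chi> = (1/|G|) sum_C |C| * |chi(C)|^2 = (1/8)[1*|1|^2 + 1*|1|^2 + 1*|1|^2 + 1*|1|^2 + 1*|1|^2 + 1*|1|^2 + 1*|1|^2 + 1*|1|^2]
  = (1/8)[(1) + (1) + (1) + (1) + (1) + (1) + (1) + (1)] = 8/8 = 1.
(Exp terms are combined using exp(i*s)*conj(exp(i*t)) = exp(i*(s-t)), and sums of them are collapsed using the identity that for every m > 1 the m distinct m-th roots of unity sum to 0, e.g. 1 + exp(2*I*pi/3) + exp(-2*I*pi/3) = 0.)
A character is irreducible iff <chi, chi> = 1, so this representation is irreducible.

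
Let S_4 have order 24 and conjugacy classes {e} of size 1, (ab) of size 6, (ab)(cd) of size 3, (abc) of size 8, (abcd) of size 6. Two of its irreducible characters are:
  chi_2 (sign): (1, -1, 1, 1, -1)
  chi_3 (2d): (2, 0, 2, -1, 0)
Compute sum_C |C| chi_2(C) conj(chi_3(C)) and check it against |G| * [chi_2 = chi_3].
Sum = 0; so <chi_2, chi_3> = 0 (distinct irreducibles are orthogonal).

Derivation: Compute term by term over conjugacy classes (|C| * chi_2(C) * conj(chi_3(C))):
  1*(1)*conj(2) + 6*(-1)*conj(0) + 3*(1)*conj(2) + 8*(1)*conj(-1) + 6*(-1)*conj(0)
  = (2) + (0) + (6) + (-8) + (0)
  = 0.
Dividing by |G| = 24 gives 0/24 = 0, matching the row-orthogonality relation <chi_2, chi_3> = [chi_2 = chi_3].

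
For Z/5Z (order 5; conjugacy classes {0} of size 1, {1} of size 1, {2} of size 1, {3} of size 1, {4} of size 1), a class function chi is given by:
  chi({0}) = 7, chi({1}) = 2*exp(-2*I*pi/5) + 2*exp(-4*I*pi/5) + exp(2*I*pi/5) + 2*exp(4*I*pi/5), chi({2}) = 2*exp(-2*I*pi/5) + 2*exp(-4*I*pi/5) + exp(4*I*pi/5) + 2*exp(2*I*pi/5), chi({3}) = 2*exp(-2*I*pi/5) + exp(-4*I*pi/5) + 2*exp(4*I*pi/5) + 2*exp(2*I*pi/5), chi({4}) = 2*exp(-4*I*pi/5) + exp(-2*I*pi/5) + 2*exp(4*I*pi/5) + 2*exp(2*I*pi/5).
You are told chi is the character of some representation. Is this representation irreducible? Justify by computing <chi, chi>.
Not irreducible (reducible): <chi, chi> = 13 > 1.

Proof sketch: <chi, chi> = (1/|G|) sum_C |C| * |chi(C)|^2 = (1/5)[1*|7|^2 + 1*|2*exp(-2*I*pi/5) + 2*exp(-4*I*pi/5) + exp(2*I*pi/5) + 2*exp(4*I*pi/5)|^2 + 1*|2*exp(-2*I*pi/5) + 2*exp(-4*I*pi/5) + exp(4*I*pi/5) + 2*exp(2*I*pi/5)|^2 + 1*|2*exp(-2*I*pi/5) + exp(-4*I*pi/5) + 2*exp(4*I*pi/5) + 2*exp(2*I*pi/5)|^2 + 1*|2*exp(-4*I*pi/5) + exp(-2*I*pi/5) + 2*exp(4*I*pi/5) + 2*exp(2*I*pi/5)|^2]
  = (1/5)[(49) + (13 + 10*exp(-2*I*pi/5) + 8*exp(-4*I*pi/5) + 8*exp(4*I*pi/5) + 10*exp(2*I*pi/5)) + (13 + 8*exp(-2*I*pi/5) + 10*exp(-4*I*pi/5) + 10*exp(4*I*pi/5) + 8*exp(2*I*pi/5)) + (13 + 8*exp(-2*I*pi/5) + 10*exp(-4*I*pi/5) + 10*exp(4*I*pi/5) + 8*exp(2*I*pi/5)) + (13 + 10*exp(-2*I*pi/5) + 8*exp(-4*I*pi/5) + 8*exp(4*I*pi/5) + 10*exp(2*I*pi/5))] = 65/5 = 13.
(Exp terms are combined using exp(i*s)*conj(exp(i*t)) = exp(i*(s-t)), and sums of them are collapsed using the identity that for every m > 1 the m distinct m-th roots of unity sum to 0, e.g. 1 + exp(2*I*pi/3) + exp(-2*I*pi/3) = 0.)
A character is irreducible iff <chi, chi> = 1, so this representation is reducible.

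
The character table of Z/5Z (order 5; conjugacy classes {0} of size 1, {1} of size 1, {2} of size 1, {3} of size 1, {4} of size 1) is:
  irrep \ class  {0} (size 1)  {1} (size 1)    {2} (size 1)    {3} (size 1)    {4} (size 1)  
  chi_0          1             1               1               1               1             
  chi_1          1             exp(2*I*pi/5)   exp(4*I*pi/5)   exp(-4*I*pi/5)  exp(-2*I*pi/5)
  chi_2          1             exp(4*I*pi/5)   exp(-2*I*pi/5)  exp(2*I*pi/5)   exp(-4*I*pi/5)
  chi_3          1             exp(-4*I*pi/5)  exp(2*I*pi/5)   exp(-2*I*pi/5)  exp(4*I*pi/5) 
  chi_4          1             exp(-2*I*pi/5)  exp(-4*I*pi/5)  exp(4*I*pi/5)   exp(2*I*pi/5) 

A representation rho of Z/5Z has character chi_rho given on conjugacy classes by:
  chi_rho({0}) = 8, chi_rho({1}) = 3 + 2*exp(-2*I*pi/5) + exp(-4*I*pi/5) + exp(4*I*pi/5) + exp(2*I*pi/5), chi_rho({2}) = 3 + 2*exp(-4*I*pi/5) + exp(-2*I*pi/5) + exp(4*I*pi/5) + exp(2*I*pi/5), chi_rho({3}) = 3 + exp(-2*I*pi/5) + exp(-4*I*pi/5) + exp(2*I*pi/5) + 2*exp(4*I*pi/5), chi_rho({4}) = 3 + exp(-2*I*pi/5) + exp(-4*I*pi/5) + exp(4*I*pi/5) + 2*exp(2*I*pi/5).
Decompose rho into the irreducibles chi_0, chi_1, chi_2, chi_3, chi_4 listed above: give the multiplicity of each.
Multiplicities: chi_0: 3, chi_1: 1, chi_2: 1, chi_3: 1, chi_4: 2.

Explanation: Use <chi_rho, chi> = (1/|G|) sum_C |C| * chi_rho(C) * conj(chi(C)) with |G| = 5 for each irreducible chi in the table:
  <chi_rho, chi_0> = (1/5)[1*(8)*conj(1) + 1*(3 + 2*exp(-2*I*pi/5) + exp(-4*I*pi/5) + exp(4*I*pi/5) + exp(2*I*pi/5))*conj(1) + 1*(3 + 2*exp(-4*I*pi/5) + exp(-2*I*pi/5) + exp(4*I*pi/5) + exp(2*I*pi/5))*conj(1) + 1*(3 + exp(-2*I*pi/5) + exp(-4*I*pi/5) + exp(2*I*pi/5) + 2*exp(4*I*pi/5))*conj(1) + 1*(3 + exp(-2*I*pi/5) + exp(-4*I*pi/5) + exp(4*I*pi/5) + 2*exp(2*I*pi/5))*conj(1)]
      = (1/5)[(8) + (3 + 2*exp(-2*I*pi/5) + exp(-4*I*pi/5) + exp(4*I*pi/5) + exp(2*I*pi/5)) + (3 + 2*exp(-4*I*pi/5) + exp(-2*I*pi/5) + exp(4*I*pi/5) + exp(2*I*pi/5)) + (3 + exp(-2*I*pi/5) + exp(-4*I*pi/5) + exp(2*I*pi/5) + 2*exp(4*I*pi/5)) + (3 + exp(-2*I*pi/5) + exp(-4*I*pi/5) + exp(4*I*pi/5) + 2*exp(2*I*pi/5))] = 15/5 = 3
  <chi_rho, chi_1> = (1/5)[1*(8)*conj(1) + 1*(3 + 2*exp(-2*I*pi/5) + exp(-4*I*pi/5) + exp(4*I*pi/5) + exp(2*I*pi/5))*conj(exp(2*I*pi/5)) + 1*(3 + 2*exp(-4*I*pi/5) + exp(-2*I*pi/5) + exp(4*I*pi/5) + exp(2*I*pi/5))*conj(exp(4*I*pi/5)) + 1*(3 + exp(-2*I*pi/5) + exp(-4*I*pi/5) + exp(2*I*pi/5) + 2*exp(4*I*pi/5))*conj(exp(-4*I*pi/5)) + 1*(3 + exp(-2*I*pi/5) + exp(-4*I*pi/5) + exp(4*I*pi/5) + 2*exp(2*I*pi/5))*conj(exp(-2*I*pi/5))]
      = (1/5)[(8) + (1 + 3*exp(-2*I*pi/5) + 2*exp(-4*I*pi/5) + exp(4*I*pi/5) + exp(2*I*pi/5)) + (1 + 3*exp(-4*I*pi/5) + exp(-2*I*pi/5) + exp(4*I*pi/5) + 2*exp(2*I*pi/5)) + (1 + 2*exp(-2*I*pi/5) + exp(-4*I*pi/5) + exp(2*I*pi/5) + 3*exp(4*I*pi/5)) + (1 + exp(-2*I*pi/5) + exp(-4*I*pi/5) + 2*exp(4*I*pi/5) + 3*exp(2*I*pi/5))] = 5/5 = 1
  <chi_rho, chi_2> = (1/5)[1*(8)*conj(1) + 1*(3 + 2*exp(-2*I*pi/5) + exp(-4*I*pi/5) + exp(4*I*pi/5) + exp(2*I*pi/5))*conj(exp(4*I*pi/5)) + 1*(3 + 2*exp(-4*I*pi/5) + exp(-2*I*pi/5) + exp(4*I*pi/5) + exp(2*I*pi/5))*conj(exp(-2*I*pi/5)) + 1*(3 + exp(-2*I*pi/5) + exp(-4*I*pi/5) + exp(2*I*pi/5) + 2*exp(4*I*pi/5))*conj(exp(2*I*pi/5)) + 1*(3 + exp(-2*I*pi/5) + exp(-4*I*pi/5) + exp(4*I*pi/5) + 2*exp(2*I*pi/5))*conj(exp(-4*I*pi/5))]
      = (1/5)[(8) + (1 + 3*exp(-4*I*pi/5) + exp(-2*I*pi/5) + exp(2*I*pi/5) + 2*exp(4*I*pi/5)) + (1 + 2*exp(-2*I*pi/5) + exp(-4*I*pi/5) + exp(4*I*pi/5) + 3*exp(2*I*pi/5)) + (1 + 3*exp(-2*I*pi/5) + exp(-4*I*pi/5) + exp(4*I*pi/5) + 2*exp(2*I*pi/5)) + (1 + 2*exp(-4*I*pi/5) + exp(-2*I*pi/5) + exp(2*I*pi/5) + 3*exp(4*I*pi/5))] = 5/5 = 1
  <chi_rho, chi_3> = (1/5)[1*(8)*conj(1) + 1*(3 + 2*exp(-2*I*pi/5) + exp(-4*I*pi/5) + exp(4*I*pi/5) + exp(2*I*pi/5))*conj(exp(-4*I*pi/5)) + 1*(3 + 2*exp(-4*I*pi/5) + exp(-2*I*pi/5) + exp(4*I*pi/5) + exp(2*I*pi/5))*conj(exp(2*I*pi/5)) + 1*(3 + exp(-2*I*pi/5) + exp(-4*I*pi/5) + exp(2*I*pi/5) + 2*exp(4*I*pi/5))*conj(exp(-2*I*pi/5)) + 1*(3 + exp(-2*I*pi/5) + exp(-4*I*pi/5) + exp(4*I*pi/5) + 2*exp(2*I*pi/5))*conj(exp(4*I*pi/5))]
      = (1/5)[(8) + (1 + exp(-2*I*pi/5) + exp(-4*I*pi/5) + 3*exp(4*I*pi/5) + 2*exp(2*I*pi/5)) + (1 + 3*exp(-2*I*pi/5) + exp(-4*I*pi/5) + exp(2*I*pi/5) + 2*exp(4*I*pi/5)) + (1 + 2*exp(-4*I*pi/5) + exp(-2*I*pi/5) + exp(4*I*pi/5) + 3*exp(2*I*pi/5)) + (1 + 2*exp(-2*I*pi/5) + 3*exp(-4*I*pi/5) + exp(4*I*pi/5) + exp(2*I*pi/5))] = 5/5 = 1
  <chi_rho, chi_4> = (1/5)[1*(8)*conj(1) + 1*(3 + 2*exp(-2*I*pi/5) + exp(-4*I*pi/5) + exp(4*I*pi/5) + exp(2*I*pi/5))*conj(exp(-2*I*pi/5)) + 1*(3 + 2*exp(-4*I*pi/5) + exp(-2*I*pi/5) + exp(4*I*pi/5) + exp(2*I*pi/5))*conj(exp(-4*I*pi/5)) + 1*(3 + exp(-2*I*pi/5) + exp(-4*I*pi/5) + exp(2*I*pi/5) + 2*exp(4*I*pi/5))*conj(exp(4*I*pi/5)) + 1*(3 + exp(-2*I*pi/5) + exp(-4*I*pi/5) + exp(4*I*pi/5) + 2*exp(2*I*pi/5))*conj(exp(2*I*pi/5))]
      = (1/5)[(8) + (2 + exp(-2*I*pi/5) + exp(-4*I*pi/5) + exp(4*I*pi/5) + 3*exp(2*I*pi/5)) + (2 + exp(-2*I*pi/5) + exp(-4*I*pi/5) + exp(2*I*pi/5) + 3*exp(4*I*pi/5)) + (2 + 3*exp(-4*I*pi/5) + exp(-2*I*pi/5) + exp(4*I*pi/5) + exp(2*I*pi/5)) + (2 + 3*exp(-2*I*pi/5) + exp(-4*I*pi/5) + exp(4*I*pi/5) + exp(2*I*pi/5))] = 10/5 = 2
(Exp terms are combined using exp(i*s)*conj(exp(i*t)) = exp(i*(s-t)), and sums of them are collapsed using the identity that for every m > 1 the m distinct m-th roots of unity sum to 0, e.g. 1 + exp(2*I*pi/3) + exp(-2*I*pi/3) = 0.)
Dimension check: dim(rho) = sum (mult * dim) = 3*1 + 1*1 + 1*1 + 1*1 + 2*1 = 8 = chi_rho(e) = 8.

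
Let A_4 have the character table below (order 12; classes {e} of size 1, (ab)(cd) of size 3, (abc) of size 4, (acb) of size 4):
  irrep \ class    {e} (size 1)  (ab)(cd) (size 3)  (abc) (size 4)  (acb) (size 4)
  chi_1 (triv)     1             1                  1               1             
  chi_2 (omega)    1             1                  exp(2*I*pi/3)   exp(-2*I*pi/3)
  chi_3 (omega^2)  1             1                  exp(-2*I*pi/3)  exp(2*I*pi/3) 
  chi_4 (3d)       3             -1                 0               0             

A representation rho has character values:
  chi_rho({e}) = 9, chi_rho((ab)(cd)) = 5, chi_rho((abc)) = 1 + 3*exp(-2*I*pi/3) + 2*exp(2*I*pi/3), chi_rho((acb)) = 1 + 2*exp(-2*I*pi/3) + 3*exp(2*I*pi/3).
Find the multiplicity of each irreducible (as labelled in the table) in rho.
Multiplicities: chi_1: 1, chi_2: 2, chi_3: 3, chi_4: 1.

Reasoning: Use <chi_rho, chi> = (1/|G|) sum_C |C| * chi_rho(C) * conj(chi(C)) with |G| = 12 for each irreducible chi in the table:
  <chi_rho, chi_1> = (1/12)[1*(9)*conj(1) + 3*(5)*conj(1) + 4*(1 + 3*exp(-2*I*pi/3) + 2*exp(2*I*pi/3))*conj(1) + 4*(1 + 2*exp(-2*I*pi/3) + 3*exp(2*I*pi/3))*conj(1)]
      = (1/12)[(9) + (15) + (4 + 12*exp(-2*I*pi/3) + 8*exp(2*I*pi/3)) + (4 + 8*exp(-2*I*pi/3) + 12*exp(2*I*pi/3))] = 12/12 = 1
  <chi_rho, chi_2> = (1/12)[1*(9)*conj(1) + 3*(5)*conj(1) + 4*(1 + 3*exp(-2*I*pi/3) + 2*exp(2*I*pi/3))*conj(exp(2*I*pi/3)) + 4*(1 + 2*exp(-2*I*pi/3) + 3*exp(2*I*pi/3))*conj(exp(-2*I*pi/3))]
      = (1/12)[(9) + (15) + (8 + 4*exp(-2*I*pi/3) + 12*exp(2*I*pi/3)) + (8 + 12*exp(-2*I*pi/3) + 4*exp(2*I*pi/3))] = 24/12 = 2
  <chi_rho, chi_3> = (1/12)[1*(9)*conj(1) + 3*(5)*conj(1) + 4*(1 + 3*exp(-2*I*pi/3) + 2*exp(2*I*pi/3))*conj(exp(-2*I*pi/3)) + 4*(1 + 2*exp(-2*I*pi/3) + 3*exp(2*I*pi/3))*conj(exp(2*I*pi/3))]
      = (1/12)[(9) + (15) + (12 + 8*exp(-2*I*pi/3) + 4*exp(2*I*pi/3)) + (12 + 4*exp(-2*I*pi/3) + 8*exp(2*I*pi/3))] = 36/12 = 3
  <chi_rho, chi_4> = (1/12)[1*(9)*conj(3) + 3*(5)*conj(-1) + 4*(1 + 3*exp(-2*I*pi/3) + 2*exp(2*I*pi/3))*conj(0) + 4*(1 + 2*exp(-2*I*pi/3) + 3*exp(2*I*pi/3))*conj(0)]
      = (1/12)[(27) + (-15) + (0) + (0)] = 12/12 = 1
(Exp terms are combined using exp(i*s)*conj(exp(i*t)) = exp(i*(s-t)), and sums of them are collapsed using the identity that for every m > 1 the m distinct m-th roots of unity sum to 0, e.g. 1 + exp(2*I*pi/3) + exp(-2*I*pi/3) = 0.)
Dimension check: dim(rho) = sum (mult * dim) = 1*1 + 2*1 + 3*1 + 1*3 = 9 = chi_rho(e) = 9.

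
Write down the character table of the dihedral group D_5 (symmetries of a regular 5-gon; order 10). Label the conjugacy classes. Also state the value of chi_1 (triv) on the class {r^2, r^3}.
Conjugacy classes: {e} of size 1, {r^1, r^4} of size 2, {r^2, r^3} of size 2, {s, sr, ..., sr^4} of size 5.
Character table:
  irrep \ class              {e} (size 1)  {r^1, r^4} (size 2)  {r^2, r^3} (size 2)  {s, sr, ..., sr^4} (size 5)
  chi_1 (triv)               1             1                    1                    1                          
  chi_2 (sign: r->1, s->-1)  1             1                    1                    -1                         
  chi_3 (2d, j=1)            2             -1/2 + sqrt(5)/2     -sqrt(5)/2 - 1/2     0                          
  chi_4 (2d, j=2)            2             -sqrt(5)/2 - 1/2     -1/2 + sqrt(5)/2     0                          

Spot check: chi_1 (triv) on {r^2, r^3} = 1.

D_5 has order 2*5 = 10 with 4 conjugacy classes, hence 4 irreducibles. Sum of squared dims 1 + 1 + 4 + 4 = 10 = |G|. Linear characters come from the abelianisation; the 2-dimensional irreps have character r^k -> 2*cos(2*pi*j*k/5), reflections -> 0.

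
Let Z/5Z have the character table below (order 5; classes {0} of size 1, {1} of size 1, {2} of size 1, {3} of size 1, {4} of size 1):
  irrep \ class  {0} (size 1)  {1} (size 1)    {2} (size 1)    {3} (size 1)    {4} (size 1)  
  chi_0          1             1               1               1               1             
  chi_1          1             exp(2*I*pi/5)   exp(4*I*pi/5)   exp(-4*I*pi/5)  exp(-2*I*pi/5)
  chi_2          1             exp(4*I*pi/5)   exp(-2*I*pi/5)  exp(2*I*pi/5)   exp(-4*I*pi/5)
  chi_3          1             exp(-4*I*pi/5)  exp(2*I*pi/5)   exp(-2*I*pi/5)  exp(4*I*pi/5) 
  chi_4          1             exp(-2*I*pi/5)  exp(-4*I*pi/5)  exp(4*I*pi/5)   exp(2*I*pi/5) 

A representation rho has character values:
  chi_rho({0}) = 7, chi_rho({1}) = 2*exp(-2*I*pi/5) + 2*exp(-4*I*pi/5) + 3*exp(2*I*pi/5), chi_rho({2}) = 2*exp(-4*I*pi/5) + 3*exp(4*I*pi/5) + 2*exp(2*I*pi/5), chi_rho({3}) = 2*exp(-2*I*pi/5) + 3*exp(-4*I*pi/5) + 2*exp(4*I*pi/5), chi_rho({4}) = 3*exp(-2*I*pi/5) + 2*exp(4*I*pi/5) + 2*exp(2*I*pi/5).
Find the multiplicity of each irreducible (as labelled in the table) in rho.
Multiplicities: chi_0: 0, chi_1: 3, chi_2: 0, chi_3: 2, chi_4: 2.

Solution. Use <chi_rho, chi> = (1/|G|) sum_C |C| * chi_rho(C) * conj(chi(C)) with |G| = 5 for each irreducible chi in the table:
  <chi_rho, chi_0> = (1/5)[1*(7)*conj(1) + 1*(2*exp(-2*I*pi/5) + 2*exp(-4*I*pi/5) + 3*exp(2*I*pi/5))*conj(1) + 1*(2*exp(-4*I*pi/5) + 3*exp(4*I*pi/5) + 2*exp(2*I*pi/5))*conj(1) + 1*(2*exp(-2*I*pi/5) + 3*exp(-4*I*pi/5) + 2*exp(4*I*pi/5))*conj(1) + 1*(3*exp(-2*I*pi/5) + 2*exp(4*I*pi/5) + 2*exp(2*I*pi/5))*conj(1)]
      = (1/5)[(7) + (2*exp(-2*I*pi/5) + 2*exp(-4*I*pi/5) + 3*exp(2*I*pi/5)) + (2*exp(-4*I*pi/5) + 3*exp(4*I*pi/5) + 2*exp(2*I*pi/5)) + (2*exp(-2*I*pi/5) + 3*exp(-4*I*pi/5) + 2*exp(4*I*pi/5)) + (3*exp(-2*I*pi/5) + 2*exp(4*I*pi/5) + 2*exp(2*I*pi/5))] = 0/5 = 0
  <chi_rho, chi_1> = (1/5)[1*(7)*conj(1) + 1*(2*exp(-2*I*pi/5) + 2*exp(-4*I*pi/5) + 3*exp(2*I*pi/5))*conj(exp(2*I*pi/5)) + 1*(2*exp(-4*I*pi/5) + 3*exp(4*I*pi/5) + 2*exp(2*I*pi/5))*conj(exp(4*I*pi/5)) + 1*(2*exp(-2*I*pi/5) + 3*exp(-4*I*pi/5) + 2*exp(4*I*pi/5))*conj(exp(-4*I*pi/5)) + 1*(3*exp(-2*I*pi/5) + 2*exp(4*I*pi/5) + 2*exp(2*I*pi/5))*conj(exp(-2*I*pi/5))]
      = (1/5)[(7) + (3 + 2*exp(-4*I*pi/5) + 2*exp(4*I*pi/5)) + (3 + 2*exp(-2*I*pi/5) + 2*exp(2*I*pi/5)) + (3 + 2*exp(-2*I*pi/5) + 2*exp(2*I*pi/5)) + (3 + 2*exp(-4*I*pi/5) + 2*exp(4*I*pi/5))] = 15/5 = 3
  <chi_rho, chi_2> = (1/5)[1*(7)*conj(1) + 1*(2*exp(-2*I*pi/5) + 2*exp(-4*I*pi/5) + 3*exp(2*I*pi/5))*conj(exp(4*I*pi/5)) + 1*(2*exp(-4*I*pi/5) + 3*exp(4*I*pi/5) + 2*exp(2*I*pi/5))*conj(exp(-2*I*pi/5)) + 1*(2*exp(-2*I*pi/5) + 3*exp(-4*I*pi/5) + 2*exp(4*I*pi/5))*conj(exp(2*I*pi/5)) + 1*(3*exp(-2*I*pi/5) + 2*exp(4*I*pi/5) + 2*exp(2*I*pi/5))*conj(exp(-4*I*pi/5))]
      = (1/5)[(7) + (3*exp(-2*I*pi/5) + 2*exp(4*I*pi/5) + 2*exp(2*I*pi/5)) + (2*exp(-2*I*pi/5) + 3*exp(-4*I*pi/5) + 2*exp(4*I*pi/5)) + (2*exp(-4*I*pi/5) + 3*exp(4*I*pi/5) + 2*exp(2*I*pi/5)) + (2*exp(-2*I*pi/5) + 2*exp(-4*I*pi/5) + 3*exp(2*I*pi/5))] = 0/5 = 0
  <chi_rho, chi_3> = (1/5)[1*(7)*conj(1) + 1*(2*exp(-2*I*pi/5) + 2*exp(-4*I*pi/5) + 3*exp(2*I*pi/5))*conj(exp(-4*I*pi/5)) + 1*(2*exp(-4*I*pi/5) + 3*exp(4*I*pi/5) + 2*exp(2*I*pi/5))*conj(exp(2*I*pi/5)) + 1*(2*exp(-2*I*pi/5) + 3*exp(-4*I*pi/5) + 2*exp(4*I*pi/5))*conj(exp(-2*I*pi/5)) + 1*(3*exp(-2*I*pi/5) + 2*exp(4*I*pi/5) + 2*exp(2*I*pi/5))*conj(exp(4*I*pi/5))]
      = (1/5)[(7) + (2 + 3*exp(-4*I*pi/5) + 2*exp(2*I*pi/5)) + (2 + 2*exp(4*I*pi/5) + 3*exp(2*I*pi/5)) + (2 + 3*exp(-2*I*pi/5) + 2*exp(-4*I*pi/5)) + (2 + 2*exp(-2*I*pi/5) + 3*exp(4*I*pi/5))] = 10/5 = 2
  <chi_rho, chi_4> = (1/5)[1*(7)*conj(1) + 1*(2*exp(-2*I*pi/5) + 2*exp(-4*I*pi/5) + 3*exp(2*I*pi/5))*conj(exp(-2*I*pi/5)) + 1*(2*exp(-4*I*pi/5) + 3*exp(4*I*pi/5) + 2*exp(2*I*pi/5))*conj(exp(-4*I*pi/5)) + 1*(2*exp(-2*I*pi/5) + 3*exp(-4*I*pi/5) + 2*exp(4*I*pi/5))*conj(exp(4*I*pi/5)) + 1*(3*exp(-2*I*pi/5) + 2*exp(4*I*pi/5) + 2*exp(2*I*pi/5))*conj(exp(2*I*pi/5))]
      = (1/5)[(7) + (2 + 2*exp(-2*I*pi/5) + 3*exp(4*I*pi/5)) + (2 + 3*exp(-2*I*pi/5) + 2*exp(-4*I*pi/5)) + (2 + 2*exp(4*I*pi/5) + 3*exp(2*I*pi/5)) + (2 + 3*exp(-4*I*pi/5) + 2*exp(2*I*pi/5))] = 10/5 = 2
(Exp terms are combined using exp(i*s)*conj(exp(i*t)) = exp(i*(s-t)), and sums of them are collapsed using the identity that for every m > 1 the m distinct m-th roots of unity sum to 0, e.g. 1 + exp(2*I*pi/3) + exp(-2*I*pi/3) = 0.)
Dimension check: dim(rho) = sum (mult * dim) = 0*1 + 3*1 + 0*1 + 2*1 + 2*1 = 7 = chi_rho(e) = 7.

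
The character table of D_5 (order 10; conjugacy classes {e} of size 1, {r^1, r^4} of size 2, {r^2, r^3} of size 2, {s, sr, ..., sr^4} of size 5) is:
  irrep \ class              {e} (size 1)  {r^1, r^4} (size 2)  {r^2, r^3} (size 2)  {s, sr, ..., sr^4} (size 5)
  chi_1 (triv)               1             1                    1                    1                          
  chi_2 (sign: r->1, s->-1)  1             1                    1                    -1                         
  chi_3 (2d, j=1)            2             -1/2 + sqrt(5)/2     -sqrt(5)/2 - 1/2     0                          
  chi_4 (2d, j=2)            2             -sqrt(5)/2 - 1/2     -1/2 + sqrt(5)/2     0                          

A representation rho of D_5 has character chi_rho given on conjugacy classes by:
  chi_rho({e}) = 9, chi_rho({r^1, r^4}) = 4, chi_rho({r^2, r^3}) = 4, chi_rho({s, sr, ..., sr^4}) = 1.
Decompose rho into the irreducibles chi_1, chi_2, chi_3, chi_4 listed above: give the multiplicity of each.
Multiplicities: chi_1: 3, chi_2: 2, chi_3: 1, chi_4: 1.

Why: Use <chi_rho, chi> = (1/|G|) sum_C |C| * chi_rho(C) * conj(chi(C)) with |G| = 10 for each irreducible chi in the table:
  <chi_rho, chi_1> = (1/10)[1*(9)*conj(1) + 2*(4)*conj(1) + 2*(4)*conj(1) + 5*(1)*conj(1)]
      = (1/10)[(9) + (8) + (8) + (5)] = 30/10 = 3
  <chi_rho, chi_2> = (1/10)[1*(9)*conj(1) + 2*(4)*conj(1) + 2*(4)*conj(1) + 5*(1)*conj(-1)]
      = (1/10)[(9) + (8) + (8) + (-5)] = 20/10 = 2
  <chi_rho, chi_3> = (1/10)[1*(9)*conj(2) + 2*(4)*conj(-1/2 + sqrt(5)/2) + 2*(4)*conj(-sqrt(5)/2 - 1/2) + 5*(1)*conj(0)]
      = (1/10)[(18) + (-4 + 4*sqrt(5)) + (-4*sqrt(5) - 4) + (0)] = 10/10 = 1
  <chi_rho, chi_4> = (1/10)[1*(9)*conj(2) + 2*(4)*conj(-sqrt(5)/2 - 1/2) + 2*(4)*conj(-1/2 + sqrt(5)/2) + 5*(1)*conj(0)]
      = (1/10)[(18) + (-4*sqrt(5) - 4) + (-4 + 4*sqrt(5)) + (0)] = 10/10 = 1
Dimension check: dim(rho) = sum (mult * dim) = 3*1 + 2*1 + 1*2 + 1*2 = 9 = chi_rho(e) = 9.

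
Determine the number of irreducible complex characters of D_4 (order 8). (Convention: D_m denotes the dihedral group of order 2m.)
5

Justification: The number of irreducible complex representations of a finite group equals its number of conjugacy classes. D_4 has 5 conjugacy classes (n/2 + 3 for n even), so D_4 (order 8) has exactly 5 irreducible complex representations.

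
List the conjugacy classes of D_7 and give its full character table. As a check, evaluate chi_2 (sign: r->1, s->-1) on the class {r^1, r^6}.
Conjugacy classes: {e} of size 1, {r^1, r^6} of size 2, {r^2, r^5} of size 2, {r^3, r^4} of size 2, {s, sr, ..., sr^6} of size 7.
Character table:
  irrep \ class              {e} (size 1)  {r^1, r^6} (size 2)  {r^2, r^5} (size 2)  {r^3, r^4} (size 2)  {s, sr, ..., sr^6} (size 7)
  chi_1 (triv)               1             1                    1                    1                    1                          
  chi_2 (sign: r->1, s->-1)  1             1                    1                    1                    -1                         
  chi_3 (2d, j=1)            2             2*cos(2*pi/7)        -2*cos(3*pi/7)       -2*cos(pi/7)         0                          
  chi_4 (2d, j=2)            2             -2*cos(3*pi/7)       -2*cos(pi/7)         2*cos(2*pi/7)        0                          
  chi_5 (2d, j=3)            2             -2*cos(pi/7)         2*cos(2*pi/7)        -2*cos(3*pi/7)       0                          

Spot check: chi_2 (sign: r->1, s->-1) on {r^1, r^6} = 1.

Argument: D_7 has order 2*7 = 14 with 5 conjugacy classes, hence 5 irreducibles. Sum of squared dims 1 + 1 + 4 + 4 + 4 = 14 = |G|. Linear characters come from the abelianisation; the 2-dimensional irreps have character r^k -> 2*cos(2*pi*j*k/7), reflections -> 0.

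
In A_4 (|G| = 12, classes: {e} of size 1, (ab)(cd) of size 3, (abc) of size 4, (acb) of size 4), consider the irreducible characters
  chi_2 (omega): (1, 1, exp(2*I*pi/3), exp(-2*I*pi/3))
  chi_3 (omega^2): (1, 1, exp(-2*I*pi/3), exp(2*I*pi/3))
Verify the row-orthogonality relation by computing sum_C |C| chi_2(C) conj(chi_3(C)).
Sum = 0; so <chi_2, chi_3> = 0 (distinct irreducibles are orthogonal).

Working: Compute term by term over conjugacy classes (|C| * chi_2(C) * conj(chi_3(C))):
  1*(1)*conj(1) + 3*(1)*conj(1) + 4*(exp(2*I*pi/3))*conj(exp(-2*I*pi/3)) + 4*(exp(-2*I*pi/3))*conj(exp(2*I*pi/3))
  = (1) + (3) + (4*exp(-2*I*pi/3)) + (4*exp(2*I*pi/3))
  = 0.
(Exp terms are combined using exp(i*s)*conj(exp(i*t)) = exp(i*(s-t)), and sums of them are collapsed using the identity that for every m > 1 the m distinct m-th roots of unity sum to 0, e.g. 1 + exp(2*I*pi/3) + exp(-2*I*pi/3) = 0.)
Dividing by |G| = 12 gives 0/12 = 0, matching the row-orthogonality relation <chi_2, chi_3> = [chi_2 = chi_3].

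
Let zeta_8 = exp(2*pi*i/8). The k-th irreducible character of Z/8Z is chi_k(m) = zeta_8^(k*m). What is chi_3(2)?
chi_3(2) = zeta_8^6 = -I

Explanation: chi_3(2) = zeta_8^(3*2) = zeta_8^6. Since zeta_8^8 = 1, this equals zeta_8^6 = exp(2*pi*i*6/8) = -I.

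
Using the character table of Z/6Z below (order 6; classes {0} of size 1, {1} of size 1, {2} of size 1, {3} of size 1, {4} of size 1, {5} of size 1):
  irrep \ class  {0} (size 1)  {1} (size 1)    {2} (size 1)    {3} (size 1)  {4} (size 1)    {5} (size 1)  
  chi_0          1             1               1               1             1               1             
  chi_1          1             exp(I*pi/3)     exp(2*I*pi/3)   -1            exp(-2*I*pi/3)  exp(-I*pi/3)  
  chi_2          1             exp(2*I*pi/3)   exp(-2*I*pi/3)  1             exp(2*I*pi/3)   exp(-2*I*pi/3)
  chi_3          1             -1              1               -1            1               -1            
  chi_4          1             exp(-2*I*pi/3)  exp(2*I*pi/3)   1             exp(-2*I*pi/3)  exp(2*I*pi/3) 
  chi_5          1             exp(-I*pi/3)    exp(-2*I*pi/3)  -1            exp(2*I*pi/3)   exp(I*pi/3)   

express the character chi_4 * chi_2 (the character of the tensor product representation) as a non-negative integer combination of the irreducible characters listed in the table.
chi_4 tensor chi_2 = chi_0 (all other irreducibles have multiplicity 0).

Reasoning: The character of a tensor product is the pointwise product (chi_4 * chi_2)(C) = chi_4(C) * chi_2(C):
  {0}: (1)*(1), {1}: (exp(-2*I*pi/3))*(exp(2*I*pi/3)), {2}: (exp(2*I*pi/3))*(exp(-2*I*pi/3)), {3}: (1)*(1), {4}: (exp(-2*I*pi/3))*(exp(2*I*pi/3)), {5}: (exp(2*I*pi/3))*(exp(-2*I*pi/3))
so (chi_4 * chi_2) takes values
  {0} -> 1, {1} -> 1, {2} -> 1, {3} -> 1, {4} -> 1, {5} -> 1.
Now take the inner product of this character with each irreducible chi from the table, <chi_4*chi_2, chi> = (1/6) sum_C |C| (chi_4*chi_2)(C) conj(chi(C)):
  <chi_4*chi_2, chi_0> = (1/6)[1*(1)*conj(1) + 1*(1)*conj(1) + 1*(1)*conj(1) + 1*(1)*conj(1) + 1*(1)*conj(1) + 1*(1)*conj(1)]
      = (1/6)[(1) + (1) + (1) + (1) + (1) + (1)] = 6/6 = 1
  <chi_4*chi_2, chi_1> = (1/6)[1*(1)*conj(1) + 1*(1)*conj(exp(I*pi/3)) + 1*(1)*conj(exp(2*I*pi/3)) + 1*(1)*conj(-1) + 1*(1)*conj(exp(-2*I*pi/3)) + 1*(1)*conj(exp(-I*pi/3))]
      = (1/6)[(1) + (exp(-I*pi/3)) + (exp(-2*I*pi/3)) + (-1) + (exp(2*I*pi/3)) + (exp(I*pi/3))] = 0/6 = 0
  <chi_4*chi_2, chi_2> = (1/6)[1*(1)*conj(1) + 1*(1)*conj(exp(2*I*pi/3)) + 1*(1)*conj(exp(-2*I*pi/3)) + 1*(1)*conj(1) + 1*(1)*conj(exp(2*I*pi/3)) + 1*(1)*conj(exp(-2*I*pi/3))]
      = (1/6)[(1) + (exp(-2*I*pi/3)) + (exp(2*I*pi/3)) + (1) + (exp(-2*I*pi/3)) + (exp(2*I*pi/3))] = 0/6 = 0
  <chi_4*chi_2, chi_3> = (1/6)[1*(1)*conj(1) + 1*(1)*conj(-1) + 1*(1)*conj(1) + 1*(1)*conj(-1) + 1*(1)*conj(1) + 1*(1)*conj(-1)]
      = (1/6)[(1) + (-1) + (1) + (-1) + (1) + (-1)] = 0/6 = 0
  <chi_4*chi_2, chi_4> = (1/6)[1*(1)*conj(1) + 1*(1)*conj(exp(-2*I*pi/3)) + 1*(1)*conj(exp(2*I*pi/3)) + 1*(1)*conj(1) + 1*(1)*conj(exp(-2*I*pi/3)) + 1*(1)*conj(exp(2*I*pi/3))]
      = (1/6)[(1) + (exp(2*I*pi/3)) + (exp(-2*I*pi/3)) + (1) + (exp(2*I*pi/3)) + (exp(-2*I*pi/3))] = 0/6 = 0
  <chi_4*chi_2, chi_5> = (1/6)[1*(1)*conj(1) + 1*(1)*conj(exp(-I*pi/3)) + 1*(1)*conj(exp(-2*I*pi/3)) + 1*(1)*conj(-1) + 1*(1)*conj(exp(2*I*pi/3)) + 1*(1)*conj(exp(I*pi/3))]
      = (1/6)[(1) + (exp(I*pi/3)) + (exp(2*I*pi/3)) + (-1) + (exp(-2*I*pi/3)) + (exp(-I*pi/3))] = 0/6 = 0
(Exp terms are combined using exp(i*s)*conj(exp(i*t)) = exp(i*(s-t)), and sums of them are collapsed using the identity that for every m > 1 the m distinct m-th roots of unity sum to 0, e.g. 1 + exp(2*I*pi/3) + exp(-2*I*pi/3) = 0.)
Hence the multiplicities are chi_0: 1. Dimension check: dim(chi_4)*dim(chi_2) = 1*1 = 1 and sum (mult * dim) = 1*1 = 1.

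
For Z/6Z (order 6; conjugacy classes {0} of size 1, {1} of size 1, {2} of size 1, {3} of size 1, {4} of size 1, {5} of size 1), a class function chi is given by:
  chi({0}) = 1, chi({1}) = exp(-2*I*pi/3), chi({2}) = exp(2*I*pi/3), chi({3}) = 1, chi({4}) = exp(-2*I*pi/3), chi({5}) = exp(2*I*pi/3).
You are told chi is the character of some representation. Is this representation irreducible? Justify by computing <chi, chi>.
Irreducible: <chi, chi> = 1.

Proof sketch: <chi, chi> = (1/|G|) sum_C |C| * |chi(C)|^2 = (1/6)[1*|1|^2 + 1*|exp(-2*I*pi/3)|^2 + 1*|exp(2*I*pi/3)|^2 + 1*|1|^2 + 1*|exp(-2*I*pi/3)|^2 + 1*|exp(2*I*pi/3)|^2]
  = (1/6)[(1) + (1) + (1) + (1) + (1) + (1)] = 6/6 = 1.
(Exp terms are combined using exp(i*s)*conj(exp(i*t)) = exp(i*(s-t)), and sums of them are collapsed using the identity that for every m > 1 the m distinct m-th roots of unity sum to 0, e.g. 1 + exp(2*I*pi/3) + exp(-2*I*pi/3) = 0.)
A character is irreducible iff <chi, chi> = 1, so this representation is irreducible.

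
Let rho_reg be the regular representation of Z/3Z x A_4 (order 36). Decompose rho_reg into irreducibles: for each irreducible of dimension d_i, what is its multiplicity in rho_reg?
Each irreducible V_i of dimension d_i appears with multiplicity d_i, i.e. rho_reg = (direct sum over all irreducibles V_i) d_i V_i. The irreducible dimensions for Z/3Z x A_4 are 1, 1, 1, 1, 1, 1, 1, 1, 1, 3, 3, 3: 9 irreducibles of dimension 1, each with multiplicity 1; 3 irreducibles of dimension 3, each with multiplicity 3. Total dimension 9*1*1 + 3*3*3 = 36 = |G|.

Argument: General theorem: in the regular representation of a finite group G, each irreducible appears with multiplicity equal to its dimension. Check: dim(rho_reg) = sum d_i^2 = 1 + 1 + 1 + 1 + 1 + 1 + 1 + 1 + 1 + 9 + 9 + 9 = 36 = |G|.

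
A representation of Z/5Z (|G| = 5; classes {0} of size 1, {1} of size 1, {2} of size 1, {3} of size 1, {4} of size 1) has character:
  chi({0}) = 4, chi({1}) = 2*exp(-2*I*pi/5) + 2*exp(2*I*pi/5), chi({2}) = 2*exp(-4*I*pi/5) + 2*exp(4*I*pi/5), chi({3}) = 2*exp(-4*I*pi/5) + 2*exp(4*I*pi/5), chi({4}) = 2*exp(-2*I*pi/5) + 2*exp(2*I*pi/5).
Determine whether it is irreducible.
Not irreducible (reducible): <chi, chi> = 8 > 1.

Why: <chi, chi> = (1/|G|) sum_C |C| * |chi(C)|^2 = (1/5)[1*|4|^2 + 1*|2*exp(-2*I*pi/5) + 2*exp(2*I*pi/5)|^2 + 1*|2*exp(-4*I*pi/5) + 2*exp(4*I*pi/5)|^2 + 1*|2*exp(-4*I*pi/5) + 2*exp(4*I*pi/5)|^2 + 1*|2*exp(-2*I*pi/5) + 2*exp(2*I*pi/5)|^2]
  = (1/5)[(16) + (8 + 4*exp(-4*I*pi/5) + 4*exp(4*I*pi/5)) + (8 + 4*exp(-2*I*pi/5) + 4*exp(2*I*pi/5)) + (8 + 4*exp(-2*I*pi/5) + 4*exp(2*I*pi/5)) + (8 + 4*exp(-4*I*pi/5) + 4*exp(4*I*pi/5))] = 40/5 = 8.
(Exp terms are combined using exp(i*s)*conj(exp(i*t)) = exp(i*(s-t)), and sums of them are collapsed using the identity that for every m > 1 the m distinct m-th roots of unity sum to 0, e.g. 1 + exp(2*I*pi/3) + exp(-2*I*pi/3) = 0.)
A character is irreducible iff <chi, chi> = 1, so this representation is reducible.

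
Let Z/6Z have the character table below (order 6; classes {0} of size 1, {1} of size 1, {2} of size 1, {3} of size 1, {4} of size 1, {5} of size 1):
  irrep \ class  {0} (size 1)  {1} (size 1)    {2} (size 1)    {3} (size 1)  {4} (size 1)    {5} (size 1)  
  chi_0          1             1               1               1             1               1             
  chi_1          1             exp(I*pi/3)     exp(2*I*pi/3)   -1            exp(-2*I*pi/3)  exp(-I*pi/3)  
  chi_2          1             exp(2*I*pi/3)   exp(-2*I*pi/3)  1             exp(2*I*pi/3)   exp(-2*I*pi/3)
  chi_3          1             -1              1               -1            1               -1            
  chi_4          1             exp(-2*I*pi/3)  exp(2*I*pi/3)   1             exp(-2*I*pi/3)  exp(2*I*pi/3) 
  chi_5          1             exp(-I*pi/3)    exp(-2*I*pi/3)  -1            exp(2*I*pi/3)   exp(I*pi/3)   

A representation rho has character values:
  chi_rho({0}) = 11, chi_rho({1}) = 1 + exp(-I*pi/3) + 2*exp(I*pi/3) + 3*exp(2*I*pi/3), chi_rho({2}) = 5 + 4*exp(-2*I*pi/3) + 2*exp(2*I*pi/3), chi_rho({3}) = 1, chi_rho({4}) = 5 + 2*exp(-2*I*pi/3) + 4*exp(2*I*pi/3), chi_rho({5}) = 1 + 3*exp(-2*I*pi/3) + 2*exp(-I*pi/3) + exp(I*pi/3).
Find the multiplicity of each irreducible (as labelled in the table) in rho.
Multiplicities: chi_0: 3, chi_1: 2, chi_2: 3, chi_3: 2, chi_4: 0, chi_5: 1.

Explanation: Use <chi_rho, chi> = (1/|G|) sum_C |C| * chi_rho(C) * conj(chi(C)) with |G| = 6 for each irreducible chi in the table:
  <chi_rho, chi_0> = (1/6)[1*(11)*conj(1) + 1*(1 + exp(-I*pi/3) + 2*exp(I*pi/3) + 3*exp(2*I*pi/3))*conj(1) + 1*(5 + 4*exp(-2*I*pi/3) + 2*exp(2*I*pi/3))*conj(1) + 1*(1)*conj(1) + 1*(5 + 2*exp(-2*I*pi/3) + 4*exp(2*I*pi/3))*conj(1) + 1*(1 + 3*exp(-2*I*pi/3) + 2*exp(-I*pi/3) + exp(I*pi/3))*conj(1)]
      = (1/6)[(11) + (1 + exp(-I*pi/3) + 2*exp(I*pi/3) + 3*exp(2*I*pi/3)) + (5 + 4*exp(-2*I*pi/3) + 2*exp(2*I*pi/3)) + (1) + (5 + 2*exp(-2*I*pi/3) + 4*exp(2*I*pi/3)) + (1 + 3*exp(-2*I*pi/3) + 2*exp(-I*pi/3) + exp(I*pi/3))] = 18/6 = 3
  <chi_rho, chi_1> = (1/6)[1*(11)*conj(1) + 1*(1 + exp(-I*pi/3) + 2*exp(I*pi/3) + 3*exp(2*I*pi/3))*conj(exp(I*pi/3)) + 1*(5 + 4*exp(-2*I*pi/3) + 2*exp(2*I*pi/3))*conj(exp(2*I*pi/3)) + 1*(1)*conj(-1) + 1*(5 + 2*exp(-2*I*pi/3) + 4*exp(2*I*pi/3))*conj(exp(-2*I*pi/3)) + 1*(1 + 3*exp(-2*I*pi/3) + 2*exp(-I*pi/3) + exp(I*pi/3))*conj(exp(-I*pi/3))]
      = (1/6)[(11) + (2 + exp(-2*I*pi/3) + exp(-I*pi/3) + 3*exp(I*pi/3)) + (2 + 5*exp(-2*I*pi/3) + 4*exp(2*I*pi/3)) + (-1) + (2 + 4*exp(-2*I*pi/3) + 5*exp(2*I*pi/3)) + (2 + 3*exp(-I*pi/3) + exp(2*I*pi/3) + exp(I*pi/3))] = 12/6 = 2
  <chi_rho, chi_2> = (1/6)[1*(11)*conj(1) + 1*(1 + exp(-I*pi/3) + 2*exp(I*pi/3) + 3*exp(2*I*pi/3))*conj(exp(2*I*pi/3)) + 1*(5 + 4*exp(-2*I*pi/3) + 2*exp(2*I*pi/3))*conj(exp(-2*I*pi/3)) + 1*(1)*conj(1) + 1*(5 + 2*exp(-2*I*pi/3) + 4*exp(2*I*pi/3))*conj(exp(2*I*pi/3)) + 1*(1 + 3*exp(-2*I*pi/3) + 2*exp(-I*pi/3) + exp(I*pi/3))*conj(exp(-2*I*pi/3))]
      = (1/6)[(11) + (2 + 2*exp(-I*pi/3) + exp(-2*I*pi/3)) + (4 + 2*exp(-2*I*pi/3) + 5*exp(2*I*pi/3)) + (1) + (4 + 5*exp(-2*I*pi/3) + 2*exp(2*I*pi/3)) + (2 + exp(2*I*pi/3) + 2*exp(I*pi/3))] = 18/6 = 3
  <chi_rho, chi_3> = (1/6)[1*(11)*conj(1) + 1*(1 + exp(-I*pi/3) + 2*exp(I*pi/3) + 3*exp(2*I*pi/3))*conj(-1) + 1*(5 + 4*exp(-2*I*pi/3) + 2*exp(2*I*pi/3))*conj(1) + 1*(1)*conj(-1) + 1*(5 + 2*exp(-2*I*pi/3) + 4*exp(2*I*pi/3))*conj(1) + 1*(1 + 3*exp(-2*I*pi/3) + 2*exp(-I*pi/3) + exp(I*pi/3))*conj(-1)]
      = (1/6)[(11) + (-1 - 3*exp(2*I*pi/3) - 2*exp(I*pi/3) - exp(-I*pi/3)) + (5 + 4*exp(-2*I*pi/3) + 2*exp(2*I*pi/3)) + (-1) + (5 + 2*exp(-2*I*pi/3) + 4*exp(2*I*pi/3)) + (-1 - exp(I*pi/3) - 2*exp(-I*pi/3) - 3*exp(-2*I*pi/3))] = 12/6 = 2
  <chi_rho, chi_4> = (1/6)[1*(11)*conj(1) + 1*(1 + exp(-I*pi/3) + 2*exp(I*pi/3) + 3*exp(2*I*pi/3))*conj(exp(-2*I*pi/3)) + 1*(5 + 4*exp(-2*I*pi/3) + 2*exp(2*I*pi/3))*conj(exp(2*I*pi/3)) + 1*(1)*conj(1) + 1*(5 + 2*exp(-2*I*pi/3) + 4*exp(2*I*pi/3))*conj(exp(-2*I*pi/3)) + 1*(1 + 3*exp(-2*I*pi/3) + 2*exp(-I*pi/3) + exp(I*pi/3))*conj(exp(2*I*pi/3))]
      = (1/6)[(11) + (-2 + 3*exp(-2*I*pi/3) + exp(2*I*pi/3) + exp(I*pi/3)) + (2 + 5*exp(-2*I*pi/3) + 4*exp(2*I*pi/3)) + (1) + (2 + 4*exp(-2*I*pi/3) + 5*exp(2*I*pi/3)) + (-2 + exp(-2*I*pi/3) + exp(-I*pi/3) + 3*exp(2*I*pi/3))] = 0/6 = 0
  <chi_rho, chi_5> = (1/6)[1*(11)*conj(1) + 1*(1 + exp(-I*pi/3) + 2*exp(I*pi/3) + 3*exp(2*I*pi/3))*conj(exp(-I*pi/3)) + 1*(5 + 4*exp(-2*I*pi/3) + 2*exp(2*I*pi/3))*conj(exp(-2*I*pi/3)) + 1*(1)*conj(-1) + 1*(5 + 2*exp(-2*I*pi/3) + 4*exp(2*I*pi/3))*conj(exp(2*I*pi/3)) + 1*(1 + 3*exp(-2*I*pi/3) + 2*exp(-I*pi/3) + exp(I*pi/3))*conj(exp(I*pi/3))]
      = (1/6)[(11) + (-2 + exp(I*pi/3) + 2*exp(2*I*pi/3)) + (4 + 2*exp(-2*I*pi/3) + 5*exp(2*I*pi/3)) + (-1) + (4 + 5*exp(-2*I*pi/3) + 2*exp(2*I*pi/3)) + (-2 + 2*exp(-2*I*pi/3) + exp(-I*pi/3))] = 6/6 = 1
(Exp terms are combined using exp(i*s)*conj(exp(i*t)) = exp(i*(s-t)), and sums of them are collapsed using the identity that for every m > 1 the m distinct m-th roots of unity sum to 0, e.g. 1 + exp(2*I*pi/3) + exp(-2*I*pi/3) = 0.)
Dimension check: dim(rho) = sum (mult * dim) = 3*1 + 2*1 + 3*1 + 2*1 + 0*1 + 1*1 = 11 = chi_rho(e) = 11.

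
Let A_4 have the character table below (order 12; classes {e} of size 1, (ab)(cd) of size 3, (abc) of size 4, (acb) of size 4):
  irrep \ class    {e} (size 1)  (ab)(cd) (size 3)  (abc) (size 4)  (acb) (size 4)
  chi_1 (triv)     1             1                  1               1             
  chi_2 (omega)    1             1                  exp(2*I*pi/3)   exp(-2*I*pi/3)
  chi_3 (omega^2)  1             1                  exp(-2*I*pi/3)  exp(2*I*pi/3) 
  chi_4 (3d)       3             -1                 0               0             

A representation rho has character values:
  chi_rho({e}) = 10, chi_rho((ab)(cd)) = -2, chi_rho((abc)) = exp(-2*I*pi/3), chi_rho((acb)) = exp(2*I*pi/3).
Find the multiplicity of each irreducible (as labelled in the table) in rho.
Multiplicities: chi_1: 0, chi_2: 0, chi_3: 1, chi_4: 3.

Use <chi_rho, chi> = (1/|G|) sum_C |C| * chi_rho(C) * conj(chi(C)) with |G| = 12 for each irreducible chi in the table:
  <chi_rho, chi_1> = (1/12)[1*(10)*conj(1) + 3*(-2)*conj(1) + 4*(exp(-2*I*pi/3))*conj(1) + 4*(exp(2*I*pi/3))*conj(1)]
      = (1/12)[(10) + (-6) + (4*exp(-2*I*pi/3)) + (4*exp(2*I*pi/3))] = 0/12 = 0
  <chi_rho, chi_2> = (1/12)[1*(10)*conj(1) + 3*(-2)*conj(1) + 4*(exp(-2*I*pi/3))*conj(exp(2*I*pi/3)) + 4*(exp(2*I*pi/3))*conj(exp(-2*I*pi/3))]
      = (1/12)[(10) + (-6) + (4*exp(2*I*pi/3)) + (4*exp(-2*I*pi/3))] = 0/12 = 0
  <chi_rho, chi_3> = (1/12)[1*(10)*conj(1) + 3*(-2)*conj(1) + 4*(exp(-2*I*pi/3))*conj(exp(-2*I*pi/3)) + 4*(exp(2*I*pi/3))*conj(exp(2*I*pi/3))]
      = (1/12)[(10) + (-6) + (4) + (4)] = 12/12 = 1
  <chi_rho, chi_4> = (1/12)[1*(10)*conj(3) + 3*(-2)*conj(-1) + 4*(exp(-2*I*pi/3))*conj(0) + 4*(exp(2*I*pi/3))*conj(0)]
      = (1/12)[(30) + (6) + (0) + (0)] = 36/12 = 3
(Exp terms are combined using exp(i*s)*conj(exp(i*t)) = exp(i*(s-t)), and sums of them are collapsed using the identity that for every m > 1 the m distinct m-th roots of unity sum to 0, e.g. 1 + exp(2*I*pi/3) + exp(-2*I*pi/3) = 0.)
Dimension check: dim(rho) = sum (mult * dim) = 0*1 + 0*1 + 1*1 + 3*3 = 10 = chi_rho(e) = 10.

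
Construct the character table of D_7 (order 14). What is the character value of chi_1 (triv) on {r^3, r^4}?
Conjugacy classes: {e} of size 1, {r^1, r^6} of size 2, {r^2, r^5} of size 2, {r^3, r^4} of size 2, {s, sr, ..., sr^6} of size 7.
Character table:
  irrep \ class              {e} (size 1)  {r^1, r^6} (size 2)  {r^2, r^5} (size 2)  {r^3, r^4} (size 2)  {s, sr, ..., sr^6} (size 7)
  chi_1 (triv)               1             1                    1                    1                    1                          
  chi_2 (sign: r->1, s->-1)  1             1                    1                    1                    -1                         
  chi_3 (2d, j=1)            2             2*cos(2*pi/7)        -2*cos(3*pi/7)       -2*cos(pi/7)         0                          
  chi_4 (2d, j=2)            2             -2*cos(3*pi/7)       -2*cos(pi/7)         2*cos(2*pi/7)        0                          
  chi_5 (2d, j=3)            2             -2*cos(pi/7)         2*cos(2*pi/7)        -2*cos(3*pi/7)       0                          

Spot check: chi_1 (triv) on {r^3, r^4} = 1.

Why: D_7 has order 2*7 = 14 with 5 conjugacy classes, hence 5 irreducibles. Sum of squared dims 1 + 1 + 4 + 4 + 4 = 14 = |G|. Linear characters come from the abelianisation; the 2-dimensional irreps have character r^k -> 2*cos(2*pi*j*k/7), reflections -> 0.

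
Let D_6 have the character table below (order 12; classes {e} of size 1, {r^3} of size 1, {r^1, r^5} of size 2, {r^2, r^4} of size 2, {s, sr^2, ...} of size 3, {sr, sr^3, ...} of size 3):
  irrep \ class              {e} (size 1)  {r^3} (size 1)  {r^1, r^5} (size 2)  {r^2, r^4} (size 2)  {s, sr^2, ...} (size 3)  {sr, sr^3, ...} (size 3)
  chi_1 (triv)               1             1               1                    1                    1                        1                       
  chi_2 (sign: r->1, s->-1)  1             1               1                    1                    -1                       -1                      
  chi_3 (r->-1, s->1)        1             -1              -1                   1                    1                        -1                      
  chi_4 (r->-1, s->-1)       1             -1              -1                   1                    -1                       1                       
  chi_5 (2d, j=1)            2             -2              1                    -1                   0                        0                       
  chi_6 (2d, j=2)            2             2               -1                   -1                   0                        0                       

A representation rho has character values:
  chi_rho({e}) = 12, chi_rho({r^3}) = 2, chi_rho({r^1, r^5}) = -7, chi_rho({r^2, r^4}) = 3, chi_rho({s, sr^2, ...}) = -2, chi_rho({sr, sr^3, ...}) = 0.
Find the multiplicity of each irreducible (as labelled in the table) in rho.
Multiplicities: chi_1: 0, chi_2: 1, chi_3: 2, chi_4: 3, chi_5: 0, chi_6: 3.

Use <chi_rho, chi> = (1/|G|) sum_C |C| * chi_rho(C) * conj(chi(C)) with |G| = 12 for each irreducible chi in the table:
  <chi_rho, chi_1> = (1/12)[1*(12)*conj(1) + 1*(2)*conj(1) + 2*(-7)*conj(1) + 2*(3)*conj(1) + 3*(-2)*conj(1) + 3*(0)*conj(1)]
      = (1/12)[(12) + (2) + (-14) + (6) + (-6) + (0)] = 0/12 = 0
  <chi_rho, chi_2> = (1/12)[1*(12)*conj(1) + 1*(2)*conj(1) + 2*(-7)*conj(1) + 2*(3)*conj(1) + 3*(-2)*conj(-1) + 3*(0)*conj(-1)]
      = (1/12)[(12) + (2) + (-14) + (6) + (6) + (0)] = 12/12 = 1
  <chi_rho, chi_3> = (1/12)[1*(12)*conj(1) + 1*(2)*conj(-1) + 2*(-7)*conj(-1) + 2*(3)*conj(1) + 3*(-2)*conj(1) + 3*(0)*conj(-1)]
      = (1/12)[(12) + (-2) + (14) + (6) + (-6) + (0)] = 24/12 = 2
  <chi_rho, chi_4> = (1/12)[1*(12)*conj(1) + 1*(2)*conj(-1) + 2*(-7)*conj(-1) + 2*(3)*conj(1) + 3*(-2)*conj(-1) + 3*(0)*conj(1)]
      = (1/12)[(12) + (-2) + (14) + (6) + (6) + (0)] = 36/12 = 3
  <chi_rho, chi_5> = (1/12)[1*(12)*conj(2) + 1*(2)*conj(-2) + 2*(-7)*conj(1) + 2*(3)*conj(-1) + 3*(-2)*conj(0) + 3*(0)*conj(0)]
      = (1/12)[(24) + (-4) + (-14) + (-6) + (0) + (0)] = 0/12 = 0
  <chi_rho, chi_6> = (1/12)[1*(12)*conj(2) + 1*(2)*conj(2) + 2*(-7)*conj(-1) + 2*(3)*conj(-1) + 3*(-2)*conj(0) + 3*(0)*conj(0)]
      = (1/12)[(24) + (4) + (14) + (-6) + (0) + (0)] = 36/12 = 3
Dimension check: dim(rho) = sum (mult * dim) = 0*1 + 1*1 + 2*1 + 3*1 + 0*2 + 3*2 = 12 = chi_rho(e) = 12.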